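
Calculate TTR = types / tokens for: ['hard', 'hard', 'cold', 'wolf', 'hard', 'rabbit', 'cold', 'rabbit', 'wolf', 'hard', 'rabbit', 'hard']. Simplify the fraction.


Tokens: 12
Unique types: ('cold', 'hard', 'rabbit', 'wolf') = 4
TTR = 4/12
Simplify: divide both by 4 -> 1/3
TTR = 1/3

1/3


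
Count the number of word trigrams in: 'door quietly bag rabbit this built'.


Word trigrams from [6] words:
  Trigram 1: (door quietly bag)
  Trigram 2: (quietly bag rabbit)
  Trigram 3: (bag rabbit this)
  Trigram 4: (rabbit this built)
Total word trigrams: 6 - 2 = 4

4


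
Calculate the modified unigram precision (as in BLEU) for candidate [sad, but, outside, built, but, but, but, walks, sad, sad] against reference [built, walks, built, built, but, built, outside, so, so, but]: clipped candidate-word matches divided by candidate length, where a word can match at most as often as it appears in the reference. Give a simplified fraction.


Reference word counts: {'built': 4, 'but': 2, 'outside': 1, 'so': 2, 'walks': 1}
Checking each candidate word (with clipping):
  'sad' -> not in reference -> no match (matches: 0)
  'but' -> in reference (ref count 2, used 1/2) -> match (matches: 1)
  'outside' -> in reference (ref count 1, used 1/1) -> match (matches: 2)
  'built' -> in reference (ref count 4, used 1/4) -> match (matches: 3)
  'but' -> in reference (ref count 2, used 2/2) -> match (matches: 4)
  'but' -> ref count 2 already used up (2/2) -> clipped, no match (matches: 4)
  'but' -> ref count 2 already used up (2/2) -> clipped, no match (matches: 4)
  'walks' -> in reference (ref count 1, used 1/1) -> match (matches: 5)
  'sad' -> not in reference -> no match (matches: 5)
  'sad' -> not in reference -> no match (matches: 5)
Clipped matches: 5, Candidate length: 10
Precision = 5/10 = 1/2

1/2


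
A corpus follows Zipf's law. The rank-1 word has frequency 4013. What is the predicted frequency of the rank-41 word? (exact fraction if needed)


Zipf's law: freq(rank) = f1 / rank
f1 = 4013, rank = 41
freq = 4013 / 41
GCD(4013, 41) = 1
Simplified: 4013/41

4013/41


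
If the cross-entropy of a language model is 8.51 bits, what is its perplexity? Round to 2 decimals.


Perplexity formula: PP = 2^H
H = 8.51
PP = 2^8.51
Decompose: 2^8.51 = 2^8 * 2^0.51
2^8 = 256, 2^0.51 ~ 1.4240502
PP ~ 256 * 1.4240502 = 364.5568512
Rounded to 2 decimals: 364.56

364.56


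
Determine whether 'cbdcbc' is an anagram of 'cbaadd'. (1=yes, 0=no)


Sort characters of 'cbdcbc': 'bbcccd'
Sort characters of 'cbaadd': 'aabcdd'
Sorted forms differ -> they are NOT anagrams
Result: 0

0


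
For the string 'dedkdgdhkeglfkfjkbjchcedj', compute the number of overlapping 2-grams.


String 'dedkdgdhkeglfkfjkbjchcedj' has length L = 25.
Number of overlapping n-grams = L - n + 1
Substituting: 25 - 2 + 1 = 24

24


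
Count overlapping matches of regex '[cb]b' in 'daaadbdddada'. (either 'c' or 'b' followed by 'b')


Pattern: [cb]b means either 'c' or 'b' followed by 'b'.
Scanning 'daaadbdddada' position-by-position:
  Pos 0: window 'da' -> no
  Pos 1: window 'aa' -> no
  Pos 2: window 'aa' -> no
  Pos 3: window 'ad' -> no
  Pos 4: window 'db' -> no
  Pos 5: window 'bd' -> no
  Pos 6: window 'dd' -> no
  Pos 7: window 'dd' -> no
  Pos 8: window 'da' -> no
  Pos 9: window 'ad' -> no
  Pos 10: window 'da' -> no
  Pos 11: window 'a' -> no
Total matches: 0

0


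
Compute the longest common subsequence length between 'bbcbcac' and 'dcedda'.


DP table for LCS of 'bbcbcac' and 'dcedda':
       d  c  e  d  d  a
    0  0  0  0  0  0  0
  b 0  0  0  0  0  0  0
  b 0  0  0  0  0  0  0
  c 0  0  1  1  1  1  1
  b 0  0  1  1  1  1  1
  c 0  0  1  1  1  1  1
  a 0  0  1  1  1  1  2
  c 0  0  1  1  1  1  2
LCS: 'ca'
LCS length = 2

2


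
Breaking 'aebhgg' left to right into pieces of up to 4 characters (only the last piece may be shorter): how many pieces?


'aebhgg' has 6 characters.
Chunking with max size 4:
  Chunk 1: 'aebh' (positions 0-3)
  Chunk 2: 'gg' (positions 4-5)
Total chunks: ceil(6 / 4) = 2

2


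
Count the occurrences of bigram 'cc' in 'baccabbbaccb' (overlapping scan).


Scanning 'baccabbbaccb' for bigram 'cc':
  Position 0: 'ba' -> no
  Position 1: 'ac' -> no
  Position 2: 'cc' -> MATCH
  Position 3: 'ca' -> no
  Position 4: 'ab' -> no
  Position 5: 'bb' -> no
  Position 6: 'bb' -> no
  Position 7: 'ba' -> no
  Position 8: 'ac' -> no
  Position 9: 'cc' -> MATCH
  Position 10: 'cb' -> no
Total matches: 2

2


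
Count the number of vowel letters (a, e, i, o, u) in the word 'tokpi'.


Scanning each character of 'tokpi':
  Position 1: 't' -> consonant (running count: 0)
  Position 2: 'o' -> vowel (running count: 1)
  Position 3: 'k' -> consonant (running count: 1)
  Position 4: 'p' -> consonant (running count: 1)
  Position 5: 'i' -> vowel (running count: 2)
Total vowels: 2

2


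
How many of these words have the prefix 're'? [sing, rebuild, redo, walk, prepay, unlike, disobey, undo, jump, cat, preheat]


Checking each word for prefix 're':
  'sing' -> no (count: 0)
  'rebuild' -> YES, starts with 're' (count: 1)
  'redo' -> YES, starts with 're' (count: 2)
  'walk' -> no (count: 2)
  'prepay' -> no (count: 2)
  'unlike' -> no (count: 2)
  'disobey' -> no (count: 2)
  'undo' -> no (count: 2)
  'jump' -> no (count: 2)
  'cat' -> no (count: 2)
  'preheat' -> no (count: 2)
Total with prefix 're': 2

2


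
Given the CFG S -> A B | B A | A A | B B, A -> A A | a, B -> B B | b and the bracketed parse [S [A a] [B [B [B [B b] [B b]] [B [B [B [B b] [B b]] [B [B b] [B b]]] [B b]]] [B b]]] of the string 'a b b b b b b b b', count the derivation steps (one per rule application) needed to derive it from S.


Every bracketed nonterminal node [X ...] in the tree is produced by exactly one rule application.
Reading the tree off as a leftmost derivation:
  Step 1: S  =>  A B   (applied S -> A B)
  Step 2: A B  =>  a B   (applied A -> a)
  Step 3: a B  =>  a B B   (applied B -> B B)
  Step 4: a B B  =>  a B B B   (applied B -> B B)
  Step 5: a B B B  =>  a B B B B   (applied B -> B B)
  Step 6: a B B B B  =>  a b B B B   (applied B -> b)
  Step 7: a b B B B  =>  a b b B B   (applied B -> b)
  Step 8: a b b B B  =>  a b b B B B   (applied B -> B B)
  Step 9: a b b B B B  =>  a b b B B B B   (applied B -> B B)
  Step 10: a b b B B B B  =>  a b b B B B B B   (applied B -> B B)
  Step 11: a b b B B B B B  =>  a b b b B B B B   (applied B -> b)
  Step 12: a b b b B B B B  =>  a b b b b B B B   (applied B -> b)
  Step 13: a b b b b B B B  =>  a b b b b B B B B   (applied B -> B B)
  Step 14: a b b b b B B B B  =>  a b b b b b B B B   (applied B -> b)
  Step 15: a b b b b b B B B  =>  a b b b b b b B B   (applied B -> b)
  Step 16: a b b b b b b B B  =>  a b b b b b b b B   (applied B -> b)
  Step 17: a b b b b b b b B  =>  a b b b b b b b b   (applied B -> b)
Final yield: a b b b b b b b b
Total rewrite steps: 17

17


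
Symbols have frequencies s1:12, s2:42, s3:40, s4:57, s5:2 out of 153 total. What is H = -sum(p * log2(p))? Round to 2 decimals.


Computing entropy H = -sum(p_i * log2(p_i)):
  s1: p = 12/153 = 0.0784, -p*log2(p) = 0.2880
  s2: p = 42/153 = 0.2745, -p*log2(p) = 0.5120
  s3: p = 40/153 = 0.2614, -p*log2(p) = 0.5060
  s4: p = 57/153 = 0.3725, -p*log2(p) = 0.5307
  s5: p = 2/153 = 0.0131, -p*log2(p) = 0.0818
H = sum of terms = 1.9185
Rounded to 2 decimals: 1.92

1.92


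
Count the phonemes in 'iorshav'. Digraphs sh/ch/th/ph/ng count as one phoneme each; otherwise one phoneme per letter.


Parsing 'iorshav' greedily, digraphs first:
  'i' -> vowel phoneme (phonemes so far: 1)
  'o' -> vowel phoneme (phonemes so far: 2)
  'r' -> consonant phoneme (phonemes so far: 3)
  'sh' -> digraph (1 consonant phoneme) (phonemes so far: 4)
  'a' -> vowel phoneme (phonemes so far: 5)
  'v' -> consonant phoneme (phonemes so far: 6)
Total phonemes: 6

6


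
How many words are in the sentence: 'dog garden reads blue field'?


Counting words by splitting on spaces:
  Word 1: 'dog'
  Word 2: 'garden'
  Word 3: 'reads'
  Word 4: 'blue'
  Word 5: 'field'
Total words: 5

5


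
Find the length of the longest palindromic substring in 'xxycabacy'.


Scanning 'xxycabacy' for palindromic substrings.
Substring at positions 2-8: 'ycabacy'.
Check: reverse('ycabacy') = 'ycabacy' -> palindrome confirmed.
Neighbouring characters ('x' / '-') break symmetry, so it cannot extend further.
No longer palindromic substring exists; longest length = 7

7


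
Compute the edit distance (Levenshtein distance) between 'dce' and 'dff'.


Building DP table for s1='dce' (len 3) and s2='dff' (len 3):
       d  f  f
    0  1  2  3
  d 1  0  1  2
  c 2  1  1  2
  e 3  2  2  2
Edit distance = dp[3][3] = 2

2


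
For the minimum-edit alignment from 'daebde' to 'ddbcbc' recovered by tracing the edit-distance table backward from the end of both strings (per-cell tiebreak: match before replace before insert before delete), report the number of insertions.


Edit distance = 5. Backtracking from cell (6, 6) with preference match > replace > insert > delete,
then listing the resulting alignment 'daebde' -> 'ddbcbc' left to right:
  Step 1: keep 'd'
  Step 2: replace a->d
  Step 3: replace e->b
  Step 4: replace b->c
  Step 5: replace d->b
  Step 6: replace e->c
Total insertions: 0

0


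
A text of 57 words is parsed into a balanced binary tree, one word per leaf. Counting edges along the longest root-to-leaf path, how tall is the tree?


In a balanced binary tree with n leaves the deepest leaf is ceil(log2(n)) edges below the root.
log2(57) = 5.8329
ceil(5.8329) = 6
height (edges) = 6

6


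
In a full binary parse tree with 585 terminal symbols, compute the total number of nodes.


Leaf nodes (terminals): 585
Internal nodes = n - 1 = 585 - 1 = 584
Total = leaves + internal = 585 + 584 = 1169

1169


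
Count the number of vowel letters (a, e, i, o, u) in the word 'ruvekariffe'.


Scanning each character of 'ruvekariffe':
  Position 1: 'r' -> consonant (running count: 0)
  Position 2: 'u' -> vowel (running count: 1)
  Position 3: 'v' -> consonant (running count: 1)
  Position 4: 'e' -> vowel (running count: 2)
  Position 5: 'k' -> consonant (running count: 2)
  Position 6: 'a' -> vowel (running count: 3)
  Position 7: 'r' -> consonant (running count: 3)
  Position 8: 'i' -> vowel (running count: 4)
  Position 9: 'f' -> consonant (running count: 4)
  Position 10: 'f' -> consonant (running count: 4)
  Position 11: 'e' -> vowel (running count: 5)
Total vowels: 5

5


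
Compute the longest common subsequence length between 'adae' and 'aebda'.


DP table for LCS of 'adae' and 'aebda':
       a  e  b  d  a
    0  0  0  0  0  0
  a 0  1  1  1  1  1
  d 0  1  1  1  2  2
  a 0  1  1  1  2  3
  e 0  1  2  2  2  3
LCS: 'ada'
LCS length = 3

3


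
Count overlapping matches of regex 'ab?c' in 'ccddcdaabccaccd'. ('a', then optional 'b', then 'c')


Pattern: ab?c means 'a', then optional 'b', then 'c'.
Scanning 'ccddcdaabccaccd' position-by-position:
  Pos 0: window 'ccd' -> no
  Pos 1: window 'cdd' -> no
  Pos 2: window 'ddc' -> no
  Pos 3: window 'dcd' -> no
  Pos 4: window 'cda' -> no
  Pos 5: window 'daa' -> no
  Pos 6: window 'aab' -> no
  Pos 7: window 'abc' -> MATCH
  Pos 8: window 'bcc' -> no
  Pos 9: window 'cca' -> no
  Pos 10: window 'cac' -> no
  Pos 11: window 'acc' -> MATCH
  Pos 12: window 'ccd' -> no
  Pos 13: window 'cd' -> no
  Pos 14: window 'd' -> no
Total matches: 2

2


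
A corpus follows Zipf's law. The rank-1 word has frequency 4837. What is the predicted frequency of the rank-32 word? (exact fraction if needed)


Zipf's law: freq(rank) = f1 / rank
f1 = 4837, rank = 32
freq = 4837 / 32
GCD(4837, 32) = 1
Simplified: 4837/32

4837/32


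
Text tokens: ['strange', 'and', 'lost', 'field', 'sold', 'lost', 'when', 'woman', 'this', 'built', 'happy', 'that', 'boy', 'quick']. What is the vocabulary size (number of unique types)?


Listing all tokens and tracking unique types:
  Token 1: 'strange' -> NEW (unique so far: 1)
  Token 2: 'and' -> NEW (unique so far: 2)
  Token 3: 'lost' -> NEW (unique so far: 3)
  Token 4: 'field' -> NEW (unique so far: 4)
  Token 5: 'sold' -> NEW (unique so far: 5)
  Token 6: 'lost' -> duplicate (unique so far: 5)
  Token 7: 'when' -> NEW (unique so far: 6)
  Token 8: 'woman' -> NEW (unique so far: 7)
  Token 9: 'this' -> NEW (unique so far: 8)
  Token 10: 'built' -> NEW (unique so far: 9)
  Token 11: 'happy' -> NEW (unique so far: 10)
  Token 12: 'that' -> NEW (unique so far: 11)
  Token 13: 'boy' -> NEW (unique so far: 12)
  Token 14: 'quick' -> NEW (unique so far: 13)
Unique types: ('and', 'boy', 'built', 'field', 'happy', 'lost', 'quick', 'sold', 'strange', 'that', 'this', 'when', 'woman')
Vocabulary size: 13

13


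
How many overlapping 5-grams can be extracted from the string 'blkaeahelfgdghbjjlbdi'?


String 'blkaeahelfgdghbjjlbdi' has length L = 21.
Number of overlapping n-grams = L - n + 1
Substituting: 21 - 5 + 1 = 17

17


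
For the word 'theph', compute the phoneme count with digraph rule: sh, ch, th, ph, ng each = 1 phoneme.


Parsing 'theph' greedily, digraphs first:
  'th' -> digraph (1 consonant phoneme) (phonemes so far: 1)
  'e' -> vowel phoneme (phonemes so far: 2)
  'ph' -> digraph (1 consonant phoneme) (phonemes so far: 3)
Total phonemes: 3

3


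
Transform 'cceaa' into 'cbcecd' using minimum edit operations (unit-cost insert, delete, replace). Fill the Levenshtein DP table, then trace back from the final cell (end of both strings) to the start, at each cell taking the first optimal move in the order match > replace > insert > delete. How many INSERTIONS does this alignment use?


Edit distance = 3. Backtracking from cell (5, 6) with preference match > replace > insert > delete,
then listing the resulting alignment 'cceaa' -> 'cbcecd' left to right:
  Step 1: keep 'c'
  Step 2: insert 'b' [insertion #1]
  Step 3: keep 'c'
  Step 4: keep 'e'
  Step 5: replace a->c
  Step 6: replace a->d
Total insertions: 1

1


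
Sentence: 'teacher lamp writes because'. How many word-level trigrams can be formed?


Word trigrams from [4] words:
  Trigram 1: (teacher lamp writes)
  Trigram 2: (lamp writes because)
Total word trigrams: 4 - 2 = 2

2


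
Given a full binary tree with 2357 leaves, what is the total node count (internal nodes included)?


Leaf nodes (terminals): 2357
Internal nodes = n - 1 = 2357 - 1 = 2356
Total = leaves + internal = 2357 + 2356 = 4713

4713


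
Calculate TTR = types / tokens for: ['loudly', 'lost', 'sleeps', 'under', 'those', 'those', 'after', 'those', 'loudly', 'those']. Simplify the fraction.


Tokens: 10
Unique types: ('after', 'lost', 'loudly', 'sleeps', 'those', 'under') = 6
TTR = 6/10
Simplify: divide both by 2 -> 3/5
TTR = 3/5

3/5


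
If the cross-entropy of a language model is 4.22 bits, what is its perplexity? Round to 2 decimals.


Perplexity formula: PP = 2^H
H = 4.22
PP = 2^4.22
Decompose: 2^4.22 = 2^4 * 2^0.22
2^4 = 16, 2^0.22 ~ 1.1647336
PP ~ 16 * 1.1647336 = 18.6357376
Rounded to 2 decimals: 18.64

18.64


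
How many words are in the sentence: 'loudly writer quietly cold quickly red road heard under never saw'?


Counting words by splitting on spaces:
  Word 1: 'loudly'
  Word 2: 'writer'
  Word 3: 'quietly'
  Word 4: 'cold'
  Word 5: 'quickly'
  Word 6: 'red'
  Word 7: 'road'
  Word 8: 'heard'
  Word 9: 'under'
  Word 10: 'never'
  Word 11: 'saw'
Total words: 11

11


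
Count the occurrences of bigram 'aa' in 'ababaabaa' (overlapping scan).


Scanning 'ababaabaa' for bigram 'aa':
  Position 0: 'ab' -> no
  Position 1: 'ba' -> no
  Position 2: 'ab' -> no
  Position 3: 'ba' -> no
  Position 4: 'aa' -> MATCH
  Position 5: 'ab' -> no
  Position 6: 'ba' -> no
  Position 7: 'aa' -> MATCH
Total matches: 2

2


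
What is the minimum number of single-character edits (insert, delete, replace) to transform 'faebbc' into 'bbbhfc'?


Building DP table for s1='faebbc' (len 6) and s2='bbbhfc' (len 6):
       b  b  b  h  f  c
    0  1  2  3  4  5  6
  f 1  1  2  3  4  4  5
  a 2  2  2  3  4  5  5
  e 3  3  3  3  4  5  6
  b 4  3  3  3  4  5  6
  b 5  4  3  3  4  5  6
  c 6  5  4  4  4  5  5
Edit distance = dp[6][6] = 5

5


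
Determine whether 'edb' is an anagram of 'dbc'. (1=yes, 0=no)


Sort characters of 'edb': 'bde'
Sort characters of 'dbc': 'bcd'
Sorted forms differ -> they are NOT anagrams
Result: 0

0


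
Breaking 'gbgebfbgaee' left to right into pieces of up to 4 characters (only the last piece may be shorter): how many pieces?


'gbgebfbgaee' has 11 characters.
Chunking with max size 4:
  Chunk 1: 'gbge' (positions 0-3)
  Chunk 2: 'bfbg' (positions 4-7)
  Chunk 3: 'aee' (positions 8-10)
Total chunks: ceil(11 / 4) = 3

3


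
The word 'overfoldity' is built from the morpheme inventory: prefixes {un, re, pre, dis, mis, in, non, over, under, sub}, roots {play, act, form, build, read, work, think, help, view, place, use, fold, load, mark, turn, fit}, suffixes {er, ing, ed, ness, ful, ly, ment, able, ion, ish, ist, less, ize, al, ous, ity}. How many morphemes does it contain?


Segmenting 'overfoldity' against the inventory:
  'over' -> prefix (morpheme 1)
  'fold' -> root (morpheme 2)
  'ity' -> suffix (morpheme 3)
Total morphemes: 3

3


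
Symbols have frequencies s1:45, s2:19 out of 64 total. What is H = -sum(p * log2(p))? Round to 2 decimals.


Computing entropy H = -sum(p_i * log2(p_i)):
  s1: p = 45/64 = 0.7031, -p*log2(p) = 0.3573
  s2: p = 19/64 = 0.2969, -p*log2(p) = 0.5201
H = sum of terms = 0.8774
Rounded to 2 decimals: 0.88

0.88


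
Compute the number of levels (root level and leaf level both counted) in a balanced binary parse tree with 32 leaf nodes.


In a balanced binary tree with n leaves the deepest leaf is ceil(log2(n)) edges below the root,
so counting node levels inclusive of root and leaves gives ceil(log2(n)) + 1 levels.
log2(32) = 5.0000
ceil(5.0000) = 5
levels = 5 + 1 = 6

6


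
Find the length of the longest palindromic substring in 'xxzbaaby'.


Scanning 'xxzbaaby' for palindromic substrings.
Substring at positions 3-6: 'baab'.
Check: reverse('baab') = 'baab' -> palindrome confirmed.
Neighbouring characters ('z' / 'y') break symmetry, so it cannot extend further.
No longer palindromic substring exists; longest length = 4

4


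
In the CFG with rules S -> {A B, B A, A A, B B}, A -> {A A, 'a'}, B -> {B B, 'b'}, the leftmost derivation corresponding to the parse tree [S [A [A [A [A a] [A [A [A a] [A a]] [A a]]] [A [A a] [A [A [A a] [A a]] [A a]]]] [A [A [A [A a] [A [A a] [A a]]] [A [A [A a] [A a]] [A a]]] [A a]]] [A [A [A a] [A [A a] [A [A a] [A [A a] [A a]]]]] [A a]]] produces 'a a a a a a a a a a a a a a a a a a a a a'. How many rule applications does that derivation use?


Every bracketed nonterminal node [X ...] in the tree is produced by exactly one rule application.
Reading the tree off as a leftmost derivation:
  Step 1: S  =>  A A   (applied S -> A A)
  Step 2: A A  =>  A A A   (applied A -> A A)
  Step 3: A A A  =>  A A A A   (applied A -> A A)
  Step 4: A A A A  =>  A A A A A   (applied A -> A A)
  Step 5: A A A A A  =>  a A A A A   (applied A -> a)
  Step 6: a A A A A  =>  a A A A A A   (applied A -> A A)
  Step 7: a A A A A A  =>  a A A A A A A   (applied A -> A A)
  Step 8: a A A A A A A  =>  a a A A A A A   (applied A -> a)
  Step 9: a a A A A A A  =>  a a a A A A A   (applied A -> a)
  Step 10: a a a A A A A  =>  a a a a A A A   (applied A -> a)
  Step 11: a a a a A A A  =>  a a a a A A A A   (applied A -> A A)
  Step 12: a a a a A A A A  =>  a a a a a A A A   (applied A -> a)
  Step 13: a a a a a A A A  =>  a a a a a A A A A   (applied A -> A A)
  Step 14: a a a a a A A A A  =>  a a a a a A A A A A   (applied A -> A A)
  Step 15: a a a a a A A A A A  =>  a a a a a a A A A A   (applied A -> a)
  Step 16: a a a a a a A A A A  =>  a a a a a a a A A A   (applied A -> a)
  Step 17: a a a a a a a A A A  =>  a a a a a a a a A A   (applied A -> a)
  Step 18: a a a a a a a a A A  =>  a a a a a a a a A A A   (applied A -> A A)
  Step 19: a a a a a a a a A A A  =>  a a a a a a a a A A A A   (applied A -> A A)
  Step 20: a a a a a a a a A A A A  =>  a a a a a a a a A A A A A   (applied A -> A A)
  Step 21: a a a a a a a a A A A A A  =>  a a a a a a a a a A A A A   (applied A -> a)
  Step 22: a a a a a a a a a A A A A  =>  a a a a a a a a a A A A A A   (applied A -> A A)
  Step 23: a a a a a a a a a A A A A A  =>  a a a a a a a a a a A A A A   (applied A -> a)
  Step 24: a a a a a a a a a a A A A A  =>  a a a a a a a a a a a A A A   (applied A -> a)
  Step 25: a a a a a a a a a a a A A A  =>  a a a a a a a a a a a A A A A   (applied A -> A A)
  Step 26: a a a a a a a a a a a A A A A  =>  a a a a a a a a a a a A A A A A   (applied A -> A A)
  Step 27: a a a a a a a a a a a A A A A A  =>  a a a a a a a a a a a a A A A A   (applied A -> a)
  Step 28: a a a a a a a a a a a a A A A A  =>  a a a a a a a a a a a a a A A A   (applied A -> a)
  Step 29: a a a a a a a a a a a a a A A A  =>  a a a a a a a a a a a a a a A A   (applied A -> a)
  Step 30: a a a a a a a a a a a a a a A A  =>  a a a a a a a a a a a a a a a A   (applied A -> a)
  Step 31: a a a a a a a a a a a a a a a A  =>  a a a a a a a a a a a a a a a A A   (applied A -> A A)
  Step 32: a a a a a a a a a a a a a a a A A  =>  a a a a a a a a a a a a a a a A A A   (applied A -> A A)
  Step 33: a a a a a a a a a a a a a a a A A A  =>  a a a a a a a a a a a a a a a a A A   (applied A -> a)
  Step 34: a a a a a a a a a a a a a a a a A A  =>  a a a a a a a a a a a a a a a a A A A   (applied A -> A A)
  Step 35: a a a a a a a a a a a a a a a a A A A  =>  a a a a a a a a a a a a a a a a a A A   (applied A -> a)
  Step 36: a a a a a a a a a a a a a a a a a A A  =>  a a a a a a a a a a a a a a a a a A A A   (applied A -> A A)
  Step 37: a a a a a a a a a a a a a a a a a A A A  =>  a a a a a a a a a a a a a a a a a a A A   (applied A -> a)
  Step 38: a a a a a a a a a a a a a a a a a a A A  =>  a a a a a a a a a a a a a a a a a a A A A   (applied A -> A A)
  Step 39: a a a a a a a a a a a a a a a a a a A A A  =>  a a a a a a a a a a a a a a a a a a a A A   (applied A -> a)
  Step 40: a a a a a a a a a a a a a a a a a a a A A  =>  a a a a a a a a a a a a a a a a a a a a A   (applied A -> a)
  Step 41: a a a a a a a a a a a a a a a a a a a a A  =>  a a a a a a a a a a a a a a a a a a a a a   (applied A -> a)
Final yield: a a a a a a a a a a a a a a a a a a a a a
Total rewrite steps: 41

41


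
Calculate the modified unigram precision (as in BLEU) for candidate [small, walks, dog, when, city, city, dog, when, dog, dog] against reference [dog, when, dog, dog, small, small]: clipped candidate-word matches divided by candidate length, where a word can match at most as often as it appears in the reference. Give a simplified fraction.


Reference word counts: {'dog': 3, 'small': 2, 'when': 1}
Checking each candidate word (with clipping):
  'small' -> in reference (ref count 2, used 1/2) -> match (matches: 1)
  'walks' -> not in reference -> no match (matches: 1)
  'dog' -> in reference (ref count 3, used 1/3) -> match (matches: 2)
  'when' -> in reference (ref count 1, used 1/1) -> match (matches: 3)
  'city' -> not in reference -> no match (matches: 3)
  'city' -> not in reference -> no match (matches: 3)
  'dog' -> in reference (ref count 3, used 2/3) -> match (matches: 4)
  'when' -> ref count 1 already used up (1/1) -> clipped, no match (matches: 4)
  'dog' -> in reference (ref count 3, used 3/3) -> match (matches: 5)
  'dog' -> ref count 3 already used up (3/3) -> clipped, no match (matches: 5)
Clipped matches: 5, Candidate length: 10
Precision = 5/10 = 1/2

1/2


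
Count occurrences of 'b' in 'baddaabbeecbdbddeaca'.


Scanning 'baddaabbeecbdbddeaca' for 'b':
  Position 0: 'b' -> MATCH (count: 1)
  Position 6: 'b' -> MATCH (count: 2)
  Position 7: 'b' -> MATCH (count: 3)
  Position 11: 'b' -> MATCH (count: 4)
  Position 13: 'b' -> MATCH (count: 5)
Total occurrences of 'b': 5

5


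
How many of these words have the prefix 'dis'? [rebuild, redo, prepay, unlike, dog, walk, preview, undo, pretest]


Checking each word for prefix 'dis':
  'rebuild' -> no (count: 0)
  'redo' -> no (count: 0)
  'prepay' -> no (count: 0)
  'unlike' -> no (count: 0)
  'dog' -> no (count: 0)
  'walk' -> no (count: 0)
  'preview' -> no (count: 0)
  'undo' -> no (count: 0)
  'pretest' -> no (count: 0)
Total with prefix 'dis': 0

0


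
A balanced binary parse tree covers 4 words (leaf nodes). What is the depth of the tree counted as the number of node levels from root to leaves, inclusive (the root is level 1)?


In a balanced binary tree with n leaves the deepest leaf is ceil(log2(n)) edges below the root,
so counting node levels inclusive of root and leaves gives ceil(log2(n)) + 1 levels.
log2(4) = 2.0000
ceil(2.0000) = 2
levels = 2 + 1 = 3

3


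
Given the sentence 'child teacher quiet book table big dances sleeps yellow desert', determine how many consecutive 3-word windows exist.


Word trigrams from [10] words:
  Trigram 1: (child teacher quiet)
  Trigram 2: (teacher quiet book)
  Trigram 3: (quiet book table)
  Trigram 4: (book table big)
  Trigram 5: (table big dances)
  Trigram 6: (big dances sleeps)
  Trigram 7: (dances sleeps yellow)
  Trigram 8: (sleeps yellow desert)
Total word trigrams: 10 - 2 = 8

8


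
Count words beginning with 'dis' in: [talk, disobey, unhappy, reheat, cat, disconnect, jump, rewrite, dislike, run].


Checking each word for prefix 'dis':
  'talk' -> no (count: 0)
  'disobey' -> YES, starts with 'dis' (count: 1)
  'unhappy' -> no (count: 1)
  'reheat' -> no (count: 1)
  'cat' -> no (count: 1)
  'disconnect' -> YES, starts with 'dis' (count: 2)
  'jump' -> no (count: 2)
  'rewrite' -> no (count: 2)
  'dislike' -> YES, starts with 'dis' (count: 3)
  'run' -> no (count: 3)
Total with prefix 'dis': 3

3


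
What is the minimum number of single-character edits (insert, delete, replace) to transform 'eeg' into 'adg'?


Building DP table for s1='eeg' (len 3) and s2='adg' (len 3):
       a  d  g
    0  1  2  3
  e 1  1  2  3
  e 2  2  2  3
  g 3  3  3  2
Edit distance = dp[3][3] = 2

2


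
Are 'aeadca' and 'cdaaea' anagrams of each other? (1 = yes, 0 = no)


Sort characters of 'aeadca': 'aaacde'
Sort characters of 'cdaaea': 'aaacde'
Sorted forms match -> they ARE anagrams
Result: 1

1


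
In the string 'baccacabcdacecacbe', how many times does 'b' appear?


Scanning 'baccacabcdacecacbe' for 'b':
  Position 0: 'b' -> MATCH (count: 1)
  Position 7: 'b' -> MATCH (count: 2)
  Position 16: 'b' -> MATCH (count: 3)
Total occurrences of 'b': 3

3


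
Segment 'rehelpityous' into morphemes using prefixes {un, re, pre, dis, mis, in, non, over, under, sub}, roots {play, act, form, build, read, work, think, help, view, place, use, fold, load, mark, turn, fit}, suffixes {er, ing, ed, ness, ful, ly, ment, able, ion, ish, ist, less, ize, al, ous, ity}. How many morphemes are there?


Segmenting 'rehelpityous' against the inventory:
  're' -> prefix (morpheme 1)
  'help' -> root (morpheme 2)
  'ity' -> suffix (morpheme 3)
  'ous' -> suffix (morpheme 4)
Total morphemes: 4

4


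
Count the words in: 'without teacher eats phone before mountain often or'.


Counting words by splitting on spaces:
  Word 1: 'without'
  Word 2: 'teacher'
  Word 3: 'eats'
  Word 4: 'phone'
  Word 5: 'before'
  Word 6: 'mountain'
  Word 7: 'often'
  Word 8: 'or'
Total words: 8

8


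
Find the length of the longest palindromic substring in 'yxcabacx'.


Scanning 'yxcabacx' for palindromic substrings.
Substring at positions 1-7: 'xcabacx'.
Check: reverse('xcabacx') = 'xcabacx' -> palindrome confirmed.
Neighbouring characters ('y' / '-') break symmetry, so it cannot extend further.
No longer palindromic substring exists; longest length = 7

7


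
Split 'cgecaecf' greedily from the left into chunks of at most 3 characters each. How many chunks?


'cgecaecf' has 8 characters.
Chunking with max size 3:
  Chunk 1: 'cge' (positions 0-2)
  Chunk 2: 'cae' (positions 3-5)
  Chunk 3: 'cf' (positions 6-7)
Total chunks: ceil(8 / 3) = 3

3


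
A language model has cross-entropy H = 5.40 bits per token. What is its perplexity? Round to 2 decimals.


Perplexity formula: PP = 2^H
H = 5.40
PP = 2^5.40
Decompose: 2^5.40 = 2^5 * 2^0.40
2^5 = 32, 2^0.40 ~ 1.3195079
PP ~ 32 * 1.3195079 = 42.2242528
Rounded to 2 decimals: 42.22

42.22


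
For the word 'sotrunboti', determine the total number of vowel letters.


Scanning each character of 'sotrunboti':
  Position 1: 's' -> consonant (running count: 0)
  Position 2: 'o' -> vowel (running count: 1)
  Position 3: 't' -> consonant (running count: 1)
  Position 4: 'r' -> consonant (running count: 1)
  Position 5: 'u' -> vowel (running count: 2)
  Position 6: 'n' -> consonant (running count: 2)
  Position 7: 'b' -> consonant (running count: 2)
  Position 8: 'o' -> vowel (running count: 3)
  Position 9: 't' -> consonant (running count: 3)
  Position 10: 'i' -> vowel (running count: 4)
Total vowels: 4

4


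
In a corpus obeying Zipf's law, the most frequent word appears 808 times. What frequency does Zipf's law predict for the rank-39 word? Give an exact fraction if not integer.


Zipf's law: freq(rank) = f1 / rank
f1 = 808, rank = 39
freq = 808 / 39
GCD(808, 39) = 1
Simplified: 808/39

808/39


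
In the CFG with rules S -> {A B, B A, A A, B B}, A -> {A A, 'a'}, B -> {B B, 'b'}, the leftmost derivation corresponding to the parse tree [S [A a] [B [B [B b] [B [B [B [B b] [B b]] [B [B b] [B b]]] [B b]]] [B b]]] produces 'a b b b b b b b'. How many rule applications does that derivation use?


Every bracketed nonterminal node [X ...] in the tree is produced by exactly one rule application.
Reading the tree off as a leftmost derivation:
  Step 1: S  =>  A B   (applied S -> A B)
  Step 2: A B  =>  a B   (applied A -> a)
  Step 3: a B  =>  a B B   (applied B -> B B)
  Step 4: a B B  =>  a B B B   (applied B -> B B)
  Step 5: a B B B  =>  a b B B   (applied B -> b)
  Step 6: a b B B  =>  a b B B B   (applied B -> B B)
  Step 7: a b B B B  =>  a b B B B B   (applied B -> B B)
  Step 8: a b B B B B  =>  a b B B B B B   (applied B -> B B)
  Step 9: a b B B B B B  =>  a b b B B B B   (applied B -> b)
  Step 10: a b b B B B B  =>  a b b b B B B   (applied B -> b)
  Step 11: a b b b B B B  =>  a b b b B B B B   (applied B -> B B)
  Step 12: a b b b B B B B  =>  a b b b b B B B   (applied B -> b)
  Step 13: a b b b b B B B  =>  a b b b b b B B   (applied B -> b)
  Step 14: a b b b b b B B  =>  a b b b b b b B   (applied B -> b)
  Step 15: a b b b b b b B  =>  a b b b b b b b   (applied B -> b)
Final yield: a b b b b b b b
Total rewrite steps: 15

15


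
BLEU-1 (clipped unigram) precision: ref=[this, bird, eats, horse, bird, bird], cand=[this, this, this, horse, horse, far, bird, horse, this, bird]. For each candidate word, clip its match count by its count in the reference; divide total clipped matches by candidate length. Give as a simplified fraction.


Reference word counts: {'bird': 3, 'eats': 1, 'horse': 1, 'this': 1}
Checking each candidate word (with clipping):
  'this' -> in reference (ref count 1, used 1/1) -> match (matches: 1)
  'this' -> ref count 1 already used up (1/1) -> clipped, no match (matches: 1)
  'this' -> ref count 1 already used up (1/1) -> clipped, no match (matches: 1)
  'horse' -> in reference (ref count 1, used 1/1) -> match (matches: 2)
  'horse' -> ref count 1 already used up (1/1) -> clipped, no match (matches: 2)
  'far' -> not in reference -> no match (matches: 2)
  'bird' -> in reference (ref count 3, used 1/3) -> match (matches: 3)
  'horse' -> ref count 1 already used up (1/1) -> clipped, no match (matches: 3)
  'this' -> ref count 1 already used up (1/1) -> clipped, no match (matches: 3)
  'bird' -> in reference (ref count 3, used 2/3) -> match (matches: 4)
Clipped matches: 4, Candidate length: 10
Precision = 4/10 = 2/5

2/5


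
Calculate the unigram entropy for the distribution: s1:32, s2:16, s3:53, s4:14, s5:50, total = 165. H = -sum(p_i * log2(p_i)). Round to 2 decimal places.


Computing entropy H = -sum(p_i * log2(p_i)):
  s1: p = 32/165 = 0.1939, -p*log2(p) = 0.4589
  s2: p = 16/165 = 0.0970, -p*log2(p) = 0.3264
  s3: p = 53/165 = 0.3212, -p*log2(p) = 0.5263
  s4: p = 14/165 = 0.0848, -p*log2(p) = 0.3020
  s5: p = 50/165 = 0.3030, -p*log2(p) = 0.5220
H = sum of terms = 2.1356
Rounded to 2 decimals: 2.14

2.14


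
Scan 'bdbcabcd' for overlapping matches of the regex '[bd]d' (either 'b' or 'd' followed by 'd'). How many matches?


Pattern: [bd]d means either 'b' or 'd' followed by 'd'.
Scanning 'bdbcabcd' position-by-position:
  Pos 0: window 'bd' -> MATCH
  Pos 1: window 'db' -> no
  Pos 2: window 'bc' -> no
  Pos 3: window 'ca' -> no
  Pos 4: window 'ab' -> no
  Pos 5: window 'bc' -> no
  Pos 6: window 'cd' -> no
  Pos 7: window 'd' -> no
Total matches: 1

1


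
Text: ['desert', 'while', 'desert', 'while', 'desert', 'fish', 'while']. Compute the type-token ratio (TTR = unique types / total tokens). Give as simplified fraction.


Tokens: 7
Unique types: ('desert', 'fish', 'while') = 3
TTR = 3/7
Already in lowest terms.

3/7


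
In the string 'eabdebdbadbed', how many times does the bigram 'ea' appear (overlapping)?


Scanning 'eabdebdbadbed' for bigram 'ea':
  Position 0: 'ea' -> MATCH
  Position 1: 'ab' -> no
  Position 2: 'bd' -> no
  Position 3: 'de' -> no
  Position 4: 'eb' -> no
  Position 5: 'bd' -> no
  Position 6: 'db' -> no
  Position 7: 'ba' -> no
  Position 8: 'ad' -> no
  Position 9: 'db' -> no
  Position 10: 'be' -> no
  Position 11: 'ed' -> no
Total matches: 1

1


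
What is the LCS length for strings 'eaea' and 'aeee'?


DP table for LCS of 'eaea' and 'aeee':
       a  e  e  e
    0  0  0  0  0
  e 0  0  1  1  1
  a 0  1  1  1  1
  e 0  1  2  2  2
  a 0  1  2  2  2
LCS: 'ee'
LCS length = 2

2


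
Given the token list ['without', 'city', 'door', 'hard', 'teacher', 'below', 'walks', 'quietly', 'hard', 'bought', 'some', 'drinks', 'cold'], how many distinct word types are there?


Listing all tokens and tracking unique types:
  Token 1: 'without' -> NEW (unique so far: 1)
  Token 2: 'city' -> NEW (unique so far: 2)
  Token 3: 'door' -> NEW (unique so far: 3)
  Token 4: 'hard' -> NEW (unique so far: 4)
  Token 5: 'teacher' -> NEW (unique so far: 5)
  Token 6: 'below' -> NEW (unique so far: 6)
  Token 7: 'walks' -> NEW (unique so far: 7)
  Token 8: 'quietly' -> NEW (unique so far: 8)
  Token 9: 'hard' -> duplicate (unique so far: 8)
  Token 10: 'bought' -> NEW (unique so far: 9)
  Token 11: 'some' -> NEW (unique so far: 10)
  Token 12: 'drinks' -> NEW (unique so far: 11)
  Token 13: 'cold' -> NEW (unique so far: 12)
Unique types: ('below', 'bought', 'city', 'cold', 'door', 'drinks', 'hard', 'quietly', 'some', 'teacher', 'walks', 'without')
Vocabulary size: 12

12


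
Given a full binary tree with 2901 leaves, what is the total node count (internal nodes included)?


Leaf nodes (terminals): 2901
Internal nodes = n - 1 = 2901 - 1 = 2900
Total = leaves + internal = 2901 + 2900 = 5801

5801


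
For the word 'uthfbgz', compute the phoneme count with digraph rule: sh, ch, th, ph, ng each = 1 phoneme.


Parsing 'uthfbgz' greedily, digraphs first:
  'u' -> vowel phoneme (phonemes so far: 1)
  'th' -> digraph (1 consonant phoneme) (phonemes so far: 2)
  'f' -> consonant phoneme (phonemes so far: 3)
  'b' -> consonant phoneme (phonemes so far: 4)
  'g' -> consonant phoneme (phonemes so far: 5)
  'z' -> consonant phoneme (phonemes so far: 6)
Total phonemes: 6

6


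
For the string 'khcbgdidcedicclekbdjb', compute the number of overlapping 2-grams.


String 'khcbgdidcedicclekbdjb' has length L = 21.
Number of overlapping n-grams = L - n + 1
Substituting: 21 - 2 + 1 = 20

20


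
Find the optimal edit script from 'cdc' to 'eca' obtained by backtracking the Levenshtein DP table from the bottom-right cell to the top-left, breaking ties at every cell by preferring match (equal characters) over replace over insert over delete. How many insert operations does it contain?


Edit distance = 3. Backtracking from cell (3, 3) with preference match > replace > insert > delete,
then listing the resulting alignment 'cdc' -> 'eca' left to right:
  Step 1: replace c->e
  Step 2: replace d->c
  Step 3: replace c->a
Total insertions: 0

0


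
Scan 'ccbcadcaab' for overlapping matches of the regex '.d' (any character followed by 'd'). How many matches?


Pattern: .d means any character followed by 'd'.
Scanning 'ccbcadcaab' position-by-position:
  Pos 0: window 'cc' -> no
  Pos 1: window 'cb' -> no
  Pos 2: window 'bc' -> no
  Pos 3: window 'ca' -> no
  Pos 4: window 'ad' -> MATCH
  Pos 5: window 'dc' -> no
  Pos 6: window 'ca' -> no
  Pos 7: window 'aa' -> no
  Pos 8: window 'ab' -> no
  Pos 9: window 'b' -> no
Total matches: 1

1


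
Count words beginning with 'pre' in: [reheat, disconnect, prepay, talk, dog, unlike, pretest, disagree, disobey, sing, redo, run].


Checking each word for prefix 'pre':
  'reheat' -> no (count: 0)
  'disconnect' -> no (count: 0)
  'prepay' -> YES, starts with 'pre' (count: 1)
  'talk' -> no (count: 1)
  'dog' -> no (count: 1)
  'unlike' -> no (count: 1)
  'pretest' -> YES, starts with 'pre' (count: 2)
  'disagree' -> no (count: 2)
  'disobey' -> no (count: 2)
  'sing' -> no (count: 2)
  'redo' -> no (count: 2)
  'run' -> no (count: 2)
Total with prefix 'pre': 2

2


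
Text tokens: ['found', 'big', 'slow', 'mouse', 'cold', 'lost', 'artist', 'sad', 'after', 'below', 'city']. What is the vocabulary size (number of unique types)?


Listing all tokens and tracking unique types:
  Token 1: 'found' -> NEW (unique so far: 1)
  Token 2: 'big' -> NEW (unique so far: 2)
  Token 3: 'slow' -> NEW (unique so far: 3)
  Token 4: 'mouse' -> NEW (unique so far: 4)
  Token 5: 'cold' -> NEW (unique so far: 5)
  Token 6: 'lost' -> NEW (unique so far: 6)
  Token 7: 'artist' -> NEW (unique so far: 7)
  Token 8: 'sad' -> NEW (unique so far: 8)
  Token 9: 'after' -> NEW (unique so far: 9)
  Token 10: 'below' -> NEW (unique so far: 10)
  Token 11: 'city' -> NEW (unique so far: 11)
Unique types: ('after', 'artist', 'below', 'big', 'city', 'cold', 'found', 'lost', 'mouse', 'sad', 'slow')
Vocabulary size: 11

11


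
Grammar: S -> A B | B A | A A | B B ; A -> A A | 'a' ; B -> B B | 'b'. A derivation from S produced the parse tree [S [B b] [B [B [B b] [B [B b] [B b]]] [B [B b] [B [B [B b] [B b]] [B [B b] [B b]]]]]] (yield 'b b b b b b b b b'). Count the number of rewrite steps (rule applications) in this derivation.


Every bracketed nonterminal node [X ...] in the tree is produced by exactly one rule application.
Reading the tree off as a leftmost derivation:
  Step 1: S  =>  B B   (applied S -> B B)
  Step 2: B B  =>  b B   (applied B -> b)
  Step 3: b B  =>  b B B   (applied B -> B B)
  Step 4: b B B  =>  b B B B   (applied B -> B B)
  Step 5: b B B B  =>  b b B B   (applied B -> b)
  Step 6: b b B B  =>  b b B B B   (applied B -> B B)
  Step 7: b b B B B  =>  b b b B B   (applied B -> b)
  Step 8: b b b B B  =>  b b b b B   (applied B -> b)
  Step 9: b b b b B  =>  b b b b B B   (applied B -> B B)
  Step 10: b b b b B B  =>  b b b b b B   (applied B -> b)
  Step 11: b b b b b B  =>  b b b b b B B   (applied B -> B B)
  Step 12: b b b b b B B  =>  b b b b b B B B   (applied B -> B B)
  Step 13: b b b b b B B B  =>  b b b b b b B B   (applied B -> b)
  Step 14: b b b b b b B B  =>  b b b b b b b B   (applied B -> b)
  Step 15: b b b b b b b B  =>  b b b b b b b B B   (applied B -> B B)
  Step 16: b b b b b b b B B  =>  b b b b b b b b B   (applied B -> b)
  Step 17: b b b b b b b b B  =>  b b b b b b b b b   (applied B -> b)
Final yield: b b b b b b b b b
Total rewrite steps: 17

17


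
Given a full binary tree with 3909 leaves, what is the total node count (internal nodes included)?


Leaf nodes (terminals): 3909
Internal nodes = n - 1 = 3909 - 1 = 3908
Total = leaves + internal = 3909 + 3908 = 7817

7817


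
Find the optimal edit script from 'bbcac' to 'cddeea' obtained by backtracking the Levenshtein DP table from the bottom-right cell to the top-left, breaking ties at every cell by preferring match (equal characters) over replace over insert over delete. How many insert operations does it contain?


Edit distance = 6. Backtracking from cell (5, 6) with preference match > replace > insert > delete,
then listing the resulting alignment 'bbcac' -> 'cddeea' left to right:
  Step 1: insert 'c' [insertion #1]
  Step 2: replace b->d
  Step 3: replace b->d
  Step 4: replace c->e
  Step 5: replace a->e
  Step 6: replace c->a
Total insertions: 1

1
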